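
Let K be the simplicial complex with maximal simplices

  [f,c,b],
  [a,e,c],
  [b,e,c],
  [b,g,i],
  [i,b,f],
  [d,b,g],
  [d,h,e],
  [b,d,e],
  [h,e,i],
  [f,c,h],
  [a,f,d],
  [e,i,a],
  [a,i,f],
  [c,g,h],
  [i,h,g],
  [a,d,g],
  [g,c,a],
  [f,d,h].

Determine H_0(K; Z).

H_0 ≅ Z.

Fix the vertex order a < b < c < d < e < f < g < h < i and write every simplex with vertices in increasing order. Then dim K = 2 and the simplices of K are:

  0-simplices (9): a, b, c, d, e, f, g, h, i
  1-simplices (27): ac, ad, ae, af, ag, ai, bc, bd, be, bf, bg, bi, ce, cf, cg, ch, de, df, dg, dh, eh, ei, fh, fi, gh, gi, hi
  2-simplices (18): ace, acg, adf, adg, aei, afi, bce, bcf, bde, bdg, bfi, bgi, cfh, cgh, deh, dfh, ehi, ghi

so the chain groups are C_0 ≅ Z^9, C_1 ≅ Z^27, C_2 ≅ Z^18.

The boundary map ∂_1: C_1 → C_0 sends each edge [p,q] (with p < q) to q − p. For instance
  ∂eh = h − e.
As a 9×27 matrix over Z this has rank 8, with invariant factors (1,1,1,1,1,1,1,1).

The boundary map ∂_2: C_2 → C_1 acts by ∂[p,q,r] = [q,r] − [p,r] + [p,q]. For instance
  ∂aei = ei − ai + ae,
  ∂deh = eh − dh + de.
This gives a 27×18 integer matrix of rank 17; reducing to Smith normal form yields diagonal entries (1,1,1,1,1,1,1,1,1,1,1,1,1,1,1,1,1).

Now H_k = ker ∂_k / im ∂_{k+1}, so:

  H_0: rank C_0 − rank ∂_1 = 9 − 8 = 1, and the invariant factors of ∂_1 are all 1, so H_0 = Z.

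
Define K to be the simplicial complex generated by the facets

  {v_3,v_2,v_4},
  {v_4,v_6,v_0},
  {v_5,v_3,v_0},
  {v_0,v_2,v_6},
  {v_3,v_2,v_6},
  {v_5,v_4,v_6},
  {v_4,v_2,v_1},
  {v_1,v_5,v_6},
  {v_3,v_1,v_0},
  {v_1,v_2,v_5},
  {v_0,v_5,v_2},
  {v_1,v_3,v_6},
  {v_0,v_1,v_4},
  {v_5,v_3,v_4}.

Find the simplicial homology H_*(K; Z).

K has 7 vertices, 21 edges, 14 triangles.
rank ∂_0 = 0, rank ∂_1 = 6 ⇒ b_0 = 7 − 0 − 6 = 1; all invariant factors of ∂_1 are 1 so no torsion. So H_0 ≅ Z.
rank ∂_1 = 6, rank ∂_2 = 13 ⇒ b_1 = 21 − 6 − 13 = 2; all invariant factors of ∂_2 are 1 so no torsion. So H_1 ≅ Z^2.
rank ∂_2 = 13, rank ∂_3 = 0 ⇒ b_2 = 14 − 13 − 0 = 1. So H_2 ≅ Z.

H_0 ≅ Z,  H_1 ≅ Z^2,  H_2 ≅ Z.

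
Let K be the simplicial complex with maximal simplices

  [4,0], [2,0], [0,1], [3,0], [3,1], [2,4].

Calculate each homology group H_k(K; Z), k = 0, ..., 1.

H_0 ≅ Z,  H_1 ≅ Z^2.

Fix the vertex order 0 < 1 < 2 < 3 < 4 and write every simplex with vertices in increasing order. Then dim K = 1 and the simplices of K are:

  0-simplices (5): [0], [1], [2], [3], [4]
  1-simplices (6): [0,1], [0,2], [0,3], [0,4], [1,3], [2,4]

giving chain groups C_0 ≅ Z^5, C_1 ≅ Z^6.

Boundary ∂_1: C_1 → C_0 is given by ∂[p,q] = [q] − [p]. For instance
  ∂[1,3] = [3] − [1].
The 5×6 boundary matrix has rank 4 and Smith normal form diag(1,1,1,1).

Now H_k = ker ∂_k / im ∂_{k+1}, so:

  H_0: rank C_0 − rank ∂_1 = 5 − 4 = 1, and the invariant factors of ∂_1 are all 1, so H_0 = Z.
  H_1: rank ker ∂_1 − rank ∂_2 = (6 − 4) − 0 = 2, and there is no ∂_2, so H_1 = Z^2.

As a check, the Euler characteristic is 5 − 6 = -1, which agrees with 1 − 2 = -1.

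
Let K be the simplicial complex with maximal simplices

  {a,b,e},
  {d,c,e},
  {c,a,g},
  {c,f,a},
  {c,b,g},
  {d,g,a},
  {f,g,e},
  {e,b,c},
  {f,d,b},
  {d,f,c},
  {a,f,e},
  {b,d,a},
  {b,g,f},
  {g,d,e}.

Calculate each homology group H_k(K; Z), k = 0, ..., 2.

H_0 ≅ Z,  H_1 ≅ Z^2,  H_2 ≅ Z.

Order the vertices as a < b < c < d < e < f < g. Listing each simplex with vertices in this order, K has dimension 2 with simplices:

  0-simplices (7): a, b, c, d, e, f, g
  1-simplices (21): ab, ac, ad, ae, af, ag, bc, bd, be, bf, bg, cd, ce, cf, cg, de, df, dg, ef, eg, fg
  2-simplices (14): abd, abe, acf, acg, adg, aef, bce, bcg, bdf, bfg, cde, cdf, deg, efg

Hence C_0 ≅ Z^7, C_1 ≅ Z^21, C_2 ≅ Z^14.

Boundary ∂_1: C_1 → C_0 sends each edge [p,q] (with p < q) to q − p. For instance
  ∂ae = e − a.
As a 7×21 matrix over Z this has rank 6, with invariant factors (1,1,1,1,1,1).

Boundary ∂_2: C_2 → C_1 sends each 2-simplex [p,q,r] to [q,r] − [p,r] + [p,q]. For instance
  ∂adg = dg − ag + ad,
  ∂deg = eg − dg + de.
As a 21×14 matrix over Z this has rank 13, with invariant factors (1,1,1,1,1,1,1,1,1,1,1,1,1).

Computing H_k = (kernel of ∂_k) / (image of ∂_{k+1}):

  H_0: rank C_0 − rank ∂_1 = 7 − 6 = 1, and the invariant factors of ∂_1 are all 1, so H_0 = Z.
  H_1: rank ker ∂_1 − rank ∂_2 = (21 − 6) − 13 = 2, and the invariant factors of ∂_2 are all 1, so H_1 = Z^2.
  H_2: rank ker ∂_2 − rank ∂_3 = (14 − 13) − 0 = 1, and there is no ∂_3, so H_2 = Z.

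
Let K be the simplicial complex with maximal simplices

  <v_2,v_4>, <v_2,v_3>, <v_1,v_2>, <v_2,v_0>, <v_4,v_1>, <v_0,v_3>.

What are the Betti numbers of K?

b_0 = 1, b_1 = 2.

Order the vertices as v_0 < v_1 < v_2 < v_3 < v_4. Listing each simplex with vertices in this order, K has dimension 1 with simplices:

  0-simplices (5): [v_0], [v_1], [v_2], [v_3], [v_4]
  1-simplices (6): [v_0,v_2], [v_0,v_3], [v_1,v_2], [v_1,v_4], [v_2,v_3], [v_2,v_4]

giving chain groups C_0 ≅ Z^5, C_1 ≅ Z^6.

The boundary map ∂_1: C_1 → C_0 is given by ∂[p,q] = [q] − [p].
As a 5×6 matrix over Z this has rank 4, with invariant factors (1,1,1,1).

From H_k ≅ ker(∂_k) / im(∂_{k+1}) we obtain:

  H_0: rank C_0 − rank ∂_1 = 5 − 4 = 1, and the invariant factors of ∂_1 are all 1, so H_0 ≅ Z.
  H_1: rank ker ∂_1 − rank ∂_2 = (6 − 4) − 0 = 2, and there is no ∂_2, so H_1 ≅ Z^2.

Hence the Betti numbers are b_0 = 1, b_1 = 2.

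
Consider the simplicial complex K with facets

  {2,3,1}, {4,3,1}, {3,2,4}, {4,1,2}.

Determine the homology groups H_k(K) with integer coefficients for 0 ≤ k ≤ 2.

Order the vertices as 1 < 2 < 3 < 4. Listing each simplex with vertices in this order, K has dimension 2 with simplices:

  0-simplices (4): [1], [2], [3], [4]
  1-simplices (6): [1,2], [1,3], [1,4], [2,3], [2,4], [3,4]
  2-simplices (4): [1,2,3], [1,2,4], [1,3,4], [2,3,4]

Hence C_0 ≅ Z^4, C_1 ≅ Z^6, C_2 ≅ Z^4.

∂_1: C_1 → C_0 sends each edge [p,q] (with p < q) to q − p.
The resulting 4×6 matrix has rank 3, and its Smith normal form has invariant factors (1,1,1).

The boundary map ∂_2: C_2 → C_1 acts by ∂[p,q,r] = [q,r] − [p,r] + [p,q]. For instance
  ∂[1,3,4] = [3,4] − [1,4] + [1,3],
  ∂[2,3,4] = [3,4] − [2,4] + [2,3].
The 6×4 boundary matrix has rank 3 and Smith normal form diag(1,1,1).

Now H_k = ker ∂_k / im ∂_{k+1}, so:

  H_0: rank C_0 − rank ∂_1 = 4 − 3 = 1, and the invariant factors of ∂_1 are all 1, so H_0 = Z.
  H_1: rank ker ∂_1 − rank ∂_2 = (6 − 3) − 3 = 0, and the invariant factors of ∂_2 are all 1, so H_1 = 0.
  H_2: rank ker ∂_2 − rank ∂_3 = (4 − 3) − 0 = 1, and there is no ∂_3, so H_2 = Z.

(K is a triangulation of the 2-sphere S^2.)

H_0 ≅ Z,  H_1 = 0,  H_2 ≅ Z.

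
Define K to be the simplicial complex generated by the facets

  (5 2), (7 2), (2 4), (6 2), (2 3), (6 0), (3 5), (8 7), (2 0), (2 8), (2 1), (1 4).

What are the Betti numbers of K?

b_0 = 1, b_1 = 4.

Order the vertices as 0 < 1 < 2 < 3 < 4 < 5 < 6 < 7 < 8. Listing each simplex with vertices in this order, K has dimension 1 with simplices:

  0-simplices (9): [0], [1], [2], [3], [4], [5], [6], [7], [8]
  1-simplices (12): [0,2], [0,6], [1,2], [1,4], [2,3], [2,4], [2,5], [2,6], [2,7], [2,8], [3,5], [7,8]

Hence C_0 ≅ Z^9, C_1 ≅ Z^12.

∂_1: C_1 → C_0 is given by ∂[p,q] = [q] − [p]. For instance
  ∂[2,3] = [3] − [2].
The 9×12 boundary matrix has rank 8 and Smith normal form diag(1,1,1,1,1,1,1,1).

Reading off H_k = ker ∂_k / im ∂_{k+1}:

  H_0: rank C_0 − rank ∂_1 = 9 − 8 = 1, and the invariant factors of ∂_1 are all 1, so H_0 = Z.
  H_1: rank ker ∂_1 − rank ∂_2 = (12 − 8) − 0 = 4, and there is no ∂_2, so H_1 = Z^4.

As a check, the Euler characteristic is 9 − 12 = -3, which agrees with 1 − 4 = -3.
(K is a triangulation of a wedge of 4 circles.)

Hence the Betti numbers are b_0 = 1, b_1 = 4.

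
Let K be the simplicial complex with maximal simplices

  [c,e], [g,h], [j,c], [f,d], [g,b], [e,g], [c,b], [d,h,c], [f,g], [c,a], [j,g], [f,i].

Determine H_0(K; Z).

H_0 = Z.

We work with the vertex ordering a < b < c < d < e < f < g < h < i < j. The simplices of K, each written with vertices in increasing order, are:

  0-simplices (10): a, b, c, d, e, f, g, h, i, j
  1-simplices (14): ac, bc, bg, cd, ce, ch, cj, df, dh, eg, fg, fi, gh, gj
  2-simplices (1): cdh

Hence C_0 ≅ Z^10, C_1 ≅ Z^14, C_2 ≅ Z^1.

The boundary map ∂_1: C_1 → C_0 maps an edge to its endpoints' difference, ∂[p,q] = q − p.
This gives a 10×14 integer matrix of rank 9; reducing to Smith normal form yields diagonal entries (1,1,1,1,1,1,1,1,1).

The boundary map ∂_2: C_2 → C_1 maps a triangle to the signed sum of its edges. For instance
  ∂cdh = dh − ch + cd.
The 14×1 boundary matrix has rank 1 and Smith normal form diag(1).

Now H_k = ker ∂_k / im ∂_{k+1}, so:

  H_0: rank C_0 − rank ∂_1 = 10 − 9 = 1, and the invariant factors of ∂_1 are all 1, so H_0 = Z.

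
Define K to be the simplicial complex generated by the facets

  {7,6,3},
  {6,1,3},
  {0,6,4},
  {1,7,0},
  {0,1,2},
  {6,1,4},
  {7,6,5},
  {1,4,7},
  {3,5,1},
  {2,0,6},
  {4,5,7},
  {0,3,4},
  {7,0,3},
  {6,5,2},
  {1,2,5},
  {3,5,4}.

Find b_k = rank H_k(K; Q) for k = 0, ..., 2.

b_0 = 1, b_1 = 2, b_2 = 1.

We work with the vertex ordering 0 < 1 < 2 < 3 < 4 < 5 < 6 < 7. The simplices of K, each written with vertices in increasing order, are:

  0-simplices (8): [0], [1], [2], [3], [4], [5], [6], [7]
  1-simplices (24): (24 of them)
  2-simplices (16): [0,1,2], [0,1,7], [0,2,6], [0,3,4], [0,3,7], [0,4,6], [1,2,5], [1,3,5], [1,3,6], [1,4,6], [1,4,7], [2,5,6], [3,4,5], [3,6,7], [4,5,7], [5,6,7]

Hence C_0 ≅ Z^8, C_1 ≅ Z^24, C_2 ≅ Z^16.

∂_1: C_1 → C_0 maps an edge to its endpoints' difference, ∂[p,q] = q − p. For instance
  ∂[3,5] = [5] − [3].
The resulting 8×24 matrix has rank 7, and its Smith normal form has invariant factors (1,1,1,1,1,1,1).

The boundary map ∂_2: C_2 → C_1 sends each 2-simplex [p,q,r] to [q,r] − [p,r] + [p,q]. For instance
  ∂[0,3,4] = [3,4] − [0,4] + [0,3],
  ∂[0,2,6] = [2,6] − [0,6] + [0,2].
This gives a 24×16 integer matrix of rank 15; reducing to Smith normal form yields diagonal entries (1,1,1,1,1,1,1,1,1,1,1,1,1,1,1).

Reading off H_k = ker ∂_k / im ∂_{k+1}:

  H_0: rank C_0 − rank ∂_1 = 8 − 7 = 1, and the invariant factors of ∂_1 are all 1, so H_0 ≅ Z.
  H_1: rank ker ∂_1 − rank ∂_2 = (24 − 7) − 15 = 2, and the invariant factors of ∂_2 are all 1, so H_1 ≅ Z^2.
  H_2: rank ker ∂_2 − rank ∂_3 = (16 − 15) − 0 = 1, and there is no ∂_3, so H_2 ≅ Z.

(K is a triangulation of the torus T^2.)

Hence the Betti numbers are b_0 = 1, b_1 = 2, b_2 = 1.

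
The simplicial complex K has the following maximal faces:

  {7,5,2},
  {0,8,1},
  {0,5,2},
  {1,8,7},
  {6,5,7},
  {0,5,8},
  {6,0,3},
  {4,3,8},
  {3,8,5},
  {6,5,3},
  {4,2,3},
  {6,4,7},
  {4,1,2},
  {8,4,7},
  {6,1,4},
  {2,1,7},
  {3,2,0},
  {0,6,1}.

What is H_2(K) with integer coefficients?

H_2 = 0.

Order the vertices as 0 < 1 < 2 < 3 < 4 < 5 < 6 < 7 < 8. Listing each simplex with vertices in this order, K has dimension 2 with simplices:

  0-simplices (9): [0], [1], [2], [3], [4], [5], [6], [7], [8]
  1-simplices (27): (27 of them)
  2-simplices (18): [0,1,6], [0,1,8], [0,2,3], [0,2,5], [0,3,6], [0,5,8], [1,2,4], [1,2,7], [1,4,6], [1,7,8], [2,3,4], [2,5,7], [3,4,8], [3,5,6], [3,5,8], [4,6,7], [4,7,8], [5,6,7]

so the chain groups are C_0 ≅ Z^9, C_1 ≅ Z^27, C_2 ≅ Z^18.

∂_1: C_1 → C_0 sends each edge [p,q] (with p < q) to q − p.
The 9×27 boundary matrix has rank 8 and Smith normal form diag(1,1,1,1,1,1,1,1).

The boundary map ∂_2: C_2 → C_1 sends each 2-simplex [p,q,r] to [q,r] − [p,r] + [p,q]. For instance
  ∂[2,3,4] = [3,4] − [2,4] + [2,3],
  ∂[1,4,6] = [4,6] − [1,6] + [1,4].
The resulting 27×18 matrix has rank 18, and its Smith normal form has invariant factors (1,1,1,1,1,1,1,1,1,1,1,1,1,1,1,1,1,2).

From H_k ≅ ker(∂_k) / im(∂_{k+1}) we obtain:

  H_2: rank ker ∂_2 − rank ∂_3 = (18 − 18) − 0 = 0, and there is no ∂_3, so H_2 ≅ 0.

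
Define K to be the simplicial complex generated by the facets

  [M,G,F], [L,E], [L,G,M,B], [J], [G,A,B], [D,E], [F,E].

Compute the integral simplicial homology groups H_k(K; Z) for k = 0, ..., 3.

Take the total order A < B < D < E < F < G < J < L < M on the vertex set. Then K (dimension 3) consists of the simplices:

  0-simplices (9): A, B, D, E, F, G, J, L, M
  1-simplices (13): AB, AG, BG, BL, BM, DE, EF, EL, FG, FM, GL, GM, LM
  2-simplices (6): ABG, BGL, BGM, BLM, FGM, GLM
  3-simplices (1): BGLM

Hence C_0 ≅ Z^9, C_1 ≅ Z^13, C_2 ≅ Z^6, C_3 ≅ Z^1.

∂_1: C_1 → C_0 maps an edge to its endpoints' difference, ∂[p,q] = q − p.
This gives a 9×13 integer matrix of rank 7; reducing to Smith normal form yields diagonal entries (1,1,1,1,1,1,1).

The boundary map ∂_2: C_2 → C_1 sends each 2-simplex [p,q,r] to [q,r] − [p,r] + [p,q]. For instance
  ∂ABG = BG − AG + AB,
  ∂BLM = LM − BM + BL.
The 13×6 boundary matrix has rank 5 and Smith normal form diag(1,1,1,1,1).

Boundary ∂_3: C_3 → C_2 sends each 3-simplex σ to the alternating sum Σ_i (−1)^i (σ with its i-th vertex removed). For instance
  ∂BGLM = GLM − BLM + BGM − BGL.
The resulting 6×1 matrix has rank 1, and its Smith normal form has invariant factors (1).

From H_k ≅ ker(∂_k) / im(∂_{k+1}) we obtain:

  H_0: rank C_0 − rank ∂_1 = 9 − 7 = 2, and the invariant factors of ∂_1 are all 1, so H_0 ≅ Z^2.
  H_1: rank ker ∂_1 − rank ∂_2 = (13 − 7) − 5 = 1, and the invariant factors of ∂_2 are all 1, so H_1 ≅ Z.
  H_2: rank ker ∂_2 − rank ∂_3 = (6 − 5) − 1 = 0, and the invariant factors of ∂_3 are all 1, so H_2 ≅ 0.
  H_3: rank ker ∂_3 − rank ∂_4 = (1 − 1) − 0 = 0, and there is no ∂_4, so H_3 ≅ 0.

As a check, the Euler characteristic is 9 − 13 + 6 − 1 = 1, which agrees with 2 − 1 + 0 − 0 = 1.

H_0 = Z^2,  H_1 = Z,  H_2 = 0,  H_3 = 0.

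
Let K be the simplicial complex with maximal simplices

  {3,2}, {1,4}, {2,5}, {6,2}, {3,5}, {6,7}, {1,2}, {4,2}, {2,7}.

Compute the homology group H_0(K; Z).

H_0 = Z.

Order the vertices as 1 < 2 < 3 < 4 < 5 < 6 < 7. Listing each simplex with vertices in this order, K has dimension 1 with simplices:

  0-simplices (7): [1], [2], [3], [4], [5], [6], [7]
  1-simplices (9): [1,2], [1,4], [2,3], [2,4], [2,5], [2,6], [2,7], [3,5], [6,7]

Hence C_0 ≅ Z^7, C_1 ≅ Z^9.

Boundary ∂_1: C_1 → C_0 is given by ∂[p,q] = [q] − [p].
This gives a 7×9 integer matrix of rank 6; reducing to Smith normal form yields diagonal entries (1,1,1,1,1,1).

Now H_k = ker ∂_k / im ∂_{k+1}, so:

  H_0: rank C_0 − rank ∂_1 = 7 − 6 = 1, and the invariant factors of ∂_1 are all 1, so H_0 ≅ Z.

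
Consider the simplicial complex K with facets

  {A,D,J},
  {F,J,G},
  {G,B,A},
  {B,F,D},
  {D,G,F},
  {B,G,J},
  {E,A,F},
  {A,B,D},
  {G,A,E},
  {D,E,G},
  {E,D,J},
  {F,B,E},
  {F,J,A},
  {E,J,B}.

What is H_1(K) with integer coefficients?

H_1 = Z^2.

Take the total order A < B < D < E < F < G < J on the vertex set. Then K (dimension 2) consists of the simplices:

  0-simplices (7): A, B, D, E, F, G, J
  1-simplices (21): AB, AD, AE, AF, AG, AJ, BD, BE, BF, BG, BJ, DE, DF, DG, DJ, EF, EG, EJ, FG, FJ, GJ
  2-simplices (14): ABD, ABG, ADJ, AEF, AEG, AFJ, BDF, BEF, BEJ, BGJ, DEG, DEJ, DFG, FGJ

giving chain groups C_0 ≅ Z^7, C_1 ≅ Z^21, C_2 ≅ Z^14.

The boundary map ∂_1: C_1 → C_0 is given by ∂[p,q] = [q] − [p]. For instance
  ∂GJ = J − G.
The 7×21 boundary matrix has rank 6 and Smith normal form diag(1,1,1,1,1,1).

∂_2: C_2 → C_1 acts by ∂[p,q,r] = [q,r] − [p,r] + [p,q]. For instance
  ∂BEJ = EJ − BJ + BE,
  ∂DEG = EG − DG + DE.
The 21×14 boundary matrix has rank 13 and Smith normal form diag(1,1,1,1,1,1,1,1,1,1,1,1,1).

From H_k ≅ ker(∂_k) / im(∂_{k+1}) we obtain:

  H_1: rank ker ∂_1 − rank ∂_2 = (21 − 6) − 13 = 2, and the invariant factors of ∂_2 are all 1, so H_1 ≅ Z^2.

(K is a triangulation of the torus T^2.)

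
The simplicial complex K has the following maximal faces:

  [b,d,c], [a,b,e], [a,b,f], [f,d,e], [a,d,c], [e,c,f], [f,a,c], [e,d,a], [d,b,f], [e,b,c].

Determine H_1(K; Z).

K has 6 vertices, 15 edges, 10 triangles.
rank ∂_1 = 5, rank ∂_2 = 10 ⇒ b_1 = 15 − 5 − 10 = 0; ∂_2 has invariant factor(s) [2] giving torsion. So H_1 = Z/2Z.

H_1 ≅ Z/2Z.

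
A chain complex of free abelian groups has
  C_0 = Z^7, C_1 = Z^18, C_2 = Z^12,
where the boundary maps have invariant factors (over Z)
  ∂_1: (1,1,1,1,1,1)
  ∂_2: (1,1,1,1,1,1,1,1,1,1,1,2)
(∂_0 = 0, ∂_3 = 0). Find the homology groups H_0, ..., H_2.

H_0: b_0 = 7 − 0 − 6 = 1; torsion from ∂_1 factors > 1: none. So H_0 = Z.
H_1: b_1 = 18 − 6 − 12 = 0; torsion from ∂_2 factors > 1: [2]. So H_1 = Z/2.
H_2: b_2 = 12 − 12 − 0 = 0; torsion from ∂_3 factors > 1: none. So H_2 = 0.

H_0 = Z,  H_1 = Z/2,  H_2 = 0.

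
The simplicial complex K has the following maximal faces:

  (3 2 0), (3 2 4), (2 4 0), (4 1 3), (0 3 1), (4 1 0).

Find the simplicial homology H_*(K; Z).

H_0 ≅ Z,  H_1 = 0,  H_2 ≅ Z.

We work with the vertex ordering 0 < 1 < 2 < 3 < 4. The simplices of K, each written with vertices in increasing order, are:

  0-simplices (5): [0], [1], [2], [3], [4]
  1-simplices (9): [0,1], [0,2], [0,3], [0,4], [1,3], [1,4], [2,3], [2,4], [3,4]
  2-simplices (6): [0,1,3], [0,1,4], [0,2,3], [0,2,4], [1,3,4], [2,3,4]

so the chain groups are C_0 ≅ Z^5, C_1 ≅ Z^9, C_2 ≅ Z^6.

Boundary ∂_1: C_1 → C_0 maps an edge to its endpoints' difference, ∂[p,q] = q − p. For instance
  ∂[0,3] = [3] − [0].
As a 5×9 matrix over Z this has rank 4, with invariant factors (1,1,1,1).

Boundary ∂_2: C_2 → C_1 sends each 2-simplex [p,q,r] to [q,r] − [p,r] + [p,q]. For instance
  ∂[1,3,4] = [3,4] − [1,4] + [1,3],
  ∂[0,1,4] = [1,4] − [0,4] + [0,1].
The 9×6 boundary matrix has rank 5 and Smith normal form diag(1,1,1,1,1).

From H_k ≅ ker(∂_k) / im(∂_{k+1}) we obtain:

  H_0: rank C_0 − rank ∂_1 = 5 − 4 = 1, and the invariant factors of ∂_1 are all 1, so H_0 = Z.
  H_1: rank ker ∂_1 − rank ∂_2 = (9 − 4) − 5 = 0, and the invariant factors of ∂_2 are all 1, so H_1 = 0.
  H_2: rank ker ∂_2 − rank ∂_3 = (6 − 5) − 0 = 1, and there is no ∂_3, so H_2 = Z.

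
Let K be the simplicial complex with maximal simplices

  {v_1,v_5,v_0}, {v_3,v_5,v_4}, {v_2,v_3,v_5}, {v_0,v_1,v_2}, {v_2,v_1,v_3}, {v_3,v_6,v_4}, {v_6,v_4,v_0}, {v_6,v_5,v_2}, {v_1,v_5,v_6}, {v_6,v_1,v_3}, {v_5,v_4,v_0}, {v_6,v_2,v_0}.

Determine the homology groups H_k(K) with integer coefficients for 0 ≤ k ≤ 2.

Fix the vertex order v_0 < v_1 < v_2 < v_3 < v_4 < v_5 < v_6 and write every simplex with vertices in increasing order. Then dim K = 2 and the simplices of K are:

  0-simplices (7): [v_0], [v_1], [v_2], [v_3], [v_4], [v_5], [v_6]
  1-simplices (18): (18 of them)
  2-simplices (12): (12 of them)

giving chain groups C_0 ≅ Z^7, C_1 ≅ Z^18, C_2 ≅ Z^12.

∂_1: C_1 → C_0 sends each edge [p,q] (with p < q) to q − p. For instance
  ∂[v_4,v_5] = [v_5] − [v_4].
This gives a 7×18 integer matrix of rank 6; reducing to Smith normal form yields diagonal entries (1,1,1,1,1,1).

Boundary ∂_2: C_2 → C_1 maps a triangle to the signed sum of its edges. For instance
  ∂[v_0,v_1,v_2] = [v_1,v_2] − [v_0,v_2] + [v_0,v_1],
  ∂[v_0,v_4,v_6] = [v_4,v_6] − [v_0,v_6] + [v_0,v_4].
The resulting 18×12 matrix has rank 12, and its Smith normal form has invariant factors (1,1,1,1,1,1,1,1,1,1,1,2).

Reading off H_k = ker ∂_k / im ∂_{k+1}:

  H_0: rank C_0 − rank ∂_1 = 7 − 6 = 1, and the invariant factors of ∂_1 are all 1, so H_0 = Z.
  H_1: rank ker ∂_1 − rank ∂_2 = (18 − 6) − 12 = 0, and ∂_2 has invariant factor 2 > 1, so H_1 = Z/2.
  H_2: rank ker ∂_2 − rank ∂_3 = (12 − 12) − 0 = 0, and there is no ∂_3, so H_2 = 0.

H_0 ≅ Z,  H_1 ≅ Z/2,  H_2 = 0.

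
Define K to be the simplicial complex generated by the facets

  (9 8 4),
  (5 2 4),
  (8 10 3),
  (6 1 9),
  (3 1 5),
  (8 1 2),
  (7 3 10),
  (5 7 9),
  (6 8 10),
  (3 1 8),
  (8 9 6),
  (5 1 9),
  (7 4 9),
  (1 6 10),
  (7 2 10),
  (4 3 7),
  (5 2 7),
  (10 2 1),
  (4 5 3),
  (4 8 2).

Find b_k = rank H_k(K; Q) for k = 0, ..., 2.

b_0 = 1, b_1 = 1, b_2 = 0.

Order the vertices as 1 < 2 < 3 < 4 < 5 < 6 < 7 < 8 < 9 < 10. Listing each simplex with vertices in this order, K has dimension 2 with simplices:

  0-simplices (10): [1], [2], [3], [4], [5], [6], [7], [8], [9], [10]
  1-simplices (30): (30 of them)
  2-simplices (20): (20 of them)

Hence C_0 ≅ Z^10, C_1 ≅ Z^30, C_2 ≅ Z^20.

Boundary ∂_1: C_1 → C_0 maps an edge to its endpoints' difference, ∂[p,q] = q − p. For instance
  ∂[3,4] = [4] − [3].
The 10×30 boundary matrix has rank 9 and Smith normal form diag(1,1,1,1,1,1,1,1,1).

The boundary map ∂_2: C_2 → C_1 maps a triangle to the signed sum of its edges. For instance
  ∂[2,4,8] = [4,8] − [2,8] + [2,4],
  ∂[1,6,10] = [6,10] − [1,10] + [1,6].
The 30×20 boundary matrix has rank 20 and Smith normal form diag(1,1,1,1,1,1,1,1,1,1,1,1,1,1,1,1,1,1,1,2).

Computing H_k = (kernel of ∂_k) / (image of ∂_{k+1}):

  H_0: rank C_0 − rank ∂_1 = 10 − 9 = 1, and the invariant factors of ∂_1 are all 1, so H_0 = Z.
  H_1: rank ker ∂_1 − rank ∂_2 = (30 − 9) − 20 = 1, and ∂_2 has invariant factor 2 > 1, so H_1 = Z ⊕ Z/2.
  H_2: rank ker ∂_2 − rank ∂_3 = (20 − 20) − 0 = 0, and there is no ∂_3, so H_2 = 0.

Hence the Betti numbers are b_0 = 1, b_1 = 1, b_2 = 0.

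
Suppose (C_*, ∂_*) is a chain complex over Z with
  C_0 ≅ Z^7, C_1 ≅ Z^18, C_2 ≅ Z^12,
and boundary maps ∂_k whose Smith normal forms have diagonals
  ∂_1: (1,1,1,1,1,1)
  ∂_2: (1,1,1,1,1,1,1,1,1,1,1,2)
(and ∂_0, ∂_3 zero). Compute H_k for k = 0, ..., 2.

H_0: b_0 = 7 − 0 − 6 = 1; torsion from ∂_1 factors > 1: none. So H_0 = Z.
H_1: b_1 = 18 − 6 − 12 = 0; torsion from ∂_2 factors > 1: [2]. So H_1 = Z_2.
H_2: b_2 = 12 − 12 − 0 = 0; torsion from ∂_3 factors > 1: none. So H_2 = 0.

H_0 = Z,  H_1 = Z_2,  H_2 = 0.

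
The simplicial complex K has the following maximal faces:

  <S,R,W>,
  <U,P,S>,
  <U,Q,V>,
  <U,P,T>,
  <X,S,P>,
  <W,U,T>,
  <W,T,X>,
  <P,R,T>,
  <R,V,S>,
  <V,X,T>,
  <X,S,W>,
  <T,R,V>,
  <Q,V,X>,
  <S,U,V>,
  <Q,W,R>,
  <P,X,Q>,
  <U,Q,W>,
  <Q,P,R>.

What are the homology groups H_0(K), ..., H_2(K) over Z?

H_0 = Z,  H_1 = Z^2,  H_2 = Z.

Fix the vertex order P < Q < R < S < T < U < V < W < X and write every simplex with vertices in increasing order. Then dim K = 2 and the simplices of K are:

  0-simplices (9): P, Q, R, S, T, U, V, W, X
  1-simplices (27): PQ, PR, PS, PT, PU, PX, QR, QU, QV, QW, QX, RS, RT, RV, RW, SU, SV, SW, SX, TU, TV, TW, TX, UV, UW, VX, WX
  2-simplices (18): PQR, PQX, PRT, PSU, PSX, PTU, QRW, QUV, QUW, QVX, RSV, RSW, RTV, SUV, SWX, TUW, TVX, TWX

giving chain groups C_0 ≅ Z^9, C_1 ≅ Z^27, C_2 ≅ Z^18.

The boundary map ∂_1: C_1 → C_0 maps an edge to its endpoints' difference, ∂[p,q] = q − p.
The resulting 9×27 matrix has rank 8, and its Smith normal form has invariant factors (1,1,1,1,1,1,1,1).

The boundary map ∂_2: C_2 → C_1 maps a triangle to the signed sum of its edges. For instance
  ∂PQX = QX − PX + PQ,
  ∂PRT = RT − PT + PR.
The resulting 27×18 matrix has rank 17, and its Smith normal form has invariant factors (1,1,1,1,1,1,1,1,1,1,1,1,1,1,1,1,1).

Reading off H_k = ker ∂_k / im ∂_{k+1}:

  H_0: rank C_0 − rank ∂_1 = 9 − 8 = 1, and the invariant factors of ∂_1 are all 1, so H_0 ≅ Z.
  H_1: rank ker ∂_1 − rank ∂_2 = (27 − 8) − 17 = 2, and the invariant factors of ∂_2 are all 1, so H_1 ≅ Z^2.
  H_2: rank ker ∂_2 − rank ∂_3 = (18 − 17) − 0 = 1, and there is no ∂_3, so H_2 ≅ Z.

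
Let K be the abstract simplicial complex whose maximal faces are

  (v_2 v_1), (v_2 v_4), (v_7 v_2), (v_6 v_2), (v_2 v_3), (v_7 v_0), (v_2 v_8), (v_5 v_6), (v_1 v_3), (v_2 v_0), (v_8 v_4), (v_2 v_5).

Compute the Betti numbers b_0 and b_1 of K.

b_0 = 1, b_1 = 4.

Order the vertices as v_0 < v_1 < v_2 < v_3 < v_4 < v_5 < v_6 < v_7 < v_8. Listing each simplex with vertices in this order, K has dimension 1 with simplices:

  0-simplices (9): [v_0], [v_1], [v_2], [v_3], [v_4], [v_5], [v_6], [v_7], [v_8]
  1-simplices (12): [v_0,v_2], [v_0,v_7], [v_1,v_2], [v_1,v_3], [v_2,v_3], [v_2,v_4], [v_2,v_5], [v_2,v_6], [v_2,v_7], [v_2,v_8], [v_4,v_8], [v_5,v_6]

Hence C_0 ≅ Z^9, C_1 ≅ Z^12.

∂_1: C_1 → C_0 is given by ∂[p,q] = [q] − [p].
The resulting 9×12 matrix has rank 8, and its Smith normal form has invariant factors (1,1,1,1,1,1,1,1).

Now H_k = ker ∂_k / im ∂_{k+1}, so:

  H_0: rank C_0 − rank ∂_1 = 9 − 8 = 1, and the invariant factors of ∂_1 are all 1, so H_0 ≅ Z.
  H_1: rank ker ∂_1 − rank ∂_2 = (12 − 8) − 0 = 4, and there is no ∂_2, so H_1 ≅ Z^4.

As a check, the Euler characteristic is 9 − 12 = -3, which agrees with 1 − 4 = -3.

Hence the Betti numbers are b_0 = 1, b_1 = 4.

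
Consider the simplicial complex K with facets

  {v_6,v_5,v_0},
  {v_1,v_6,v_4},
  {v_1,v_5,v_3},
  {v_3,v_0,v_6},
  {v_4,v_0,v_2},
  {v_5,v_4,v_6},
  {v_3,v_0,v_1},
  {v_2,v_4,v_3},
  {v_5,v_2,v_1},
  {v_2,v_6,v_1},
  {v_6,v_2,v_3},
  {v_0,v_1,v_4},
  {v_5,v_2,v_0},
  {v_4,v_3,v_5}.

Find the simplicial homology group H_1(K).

Order the vertices as v_0 < v_1 < v_2 < v_3 < v_4 < v_5 < v_6. Listing each simplex with vertices in this order, K has dimension 2 with simplices:

  0-simplices (7): [v_0], [v_1], [v_2], [v_3], [v_4], [v_5], [v_6]
  1-simplices (21): (21 of them)
  2-simplices (14): (14 of them)

Hence C_0 ≅ Z^7, C_1 ≅ Z^21, C_2 ≅ Z^14.

The boundary map ∂_1: C_1 → C_0 maps an edge to its endpoints' difference, ∂[p,q] = q − p.
The resulting 7×21 matrix has rank 6, and its Smith normal form has invariant factors (1,1,1,1,1,1).

Boundary ∂_2: C_2 → C_1 acts by ∂[p,q,r] = [q,r] − [p,r] + [p,q]. For instance
  ∂[v_0,v_1,v_4] = [v_1,v_4] − [v_0,v_4] + [v_0,v_1],
  ∂[v_0,v_2,v_4] = [v_2,v_4] − [v_0,v_4] + [v_0,v_2].
As a 21×14 matrix over Z this has rank 13, with invariant factors (1,1,1,1,1,1,1,1,1,1,1,1,1).

Now H_k = ker ∂_k / im ∂_{k+1}, so:

  H_1: rank ker ∂_1 − rank ∂_2 = (21 − 6) − 13 = 2, and the invariant factors of ∂_2 are all 1, so H_1 = Z^2.

H_1 = Z^2.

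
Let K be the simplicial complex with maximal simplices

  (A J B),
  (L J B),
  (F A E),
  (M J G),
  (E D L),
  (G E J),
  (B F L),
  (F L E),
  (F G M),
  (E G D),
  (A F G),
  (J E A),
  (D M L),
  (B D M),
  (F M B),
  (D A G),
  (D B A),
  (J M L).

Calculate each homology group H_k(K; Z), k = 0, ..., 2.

H_0 ≅ Z,  H_1 ≅ Z ⊕ Z/2,  H_2 = 0.

K has 9 vertices, 27 edges, 18 triangles.
rank ∂_0 = 0, rank ∂_1 = 8 ⇒ b_0 = 9 − 0 − 8 = 1; all invariant factors of ∂_1 are 1 so no torsion. So H_0 = Z.
rank ∂_1 = 8, rank ∂_2 = 18 ⇒ b_1 = 27 − 8 − 18 = 1; ∂_2 has invariant factor(s) [2] giving torsion. So H_1 = Z ⊕ Z/2.
rank ∂_2 = 18, rank ∂_3 = 0 ⇒ b_2 = 18 − 18 − 0 = 0. So H_2 = 0.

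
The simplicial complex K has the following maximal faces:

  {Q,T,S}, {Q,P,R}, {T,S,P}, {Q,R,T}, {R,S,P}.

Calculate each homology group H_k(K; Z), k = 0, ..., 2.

H_0 = Z,  H_1 = Z,  H_2 = 0.

Order the vertices as P < Q < R < S < T. Listing each simplex with vertices in this order, K has dimension 2 with simplices:

  0-simplices (5): P, Q, R, S, T
  1-simplices (10): PQ, PR, PS, PT, QR, QS, QT, RS, RT, ST
  2-simplices (5): PQR, PRS, PST, QRT, QST

giving chain groups C_0 ≅ Z^5, C_1 ≅ Z^10, C_2 ≅ Z^5.

The boundary map ∂_1: C_1 → C_0 maps an edge to its endpoints' difference, ∂[p,q] = q − p. For instance
  ∂QT = T − Q.
The resulting 5×10 matrix has rank 4, and its Smith normal form has invariant factors (1,1,1,1).

The boundary map ∂_2: C_2 → C_1 maps a triangle to the signed sum of its edges. For instance
  ∂QST = ST − QT + QS,
  ∂PST = ST − PT + PS.
The resulting 10×5 matrix has rank 5, and its Smith normal form has invariant factors (1,1,1,1,1).

Reading off H_k = ker ∂_k / im ∂_{k+1}:

  H_0: rank C_0 − rank ∂_1 = 5 − 4 = 1, and the invariant factors of ∂_1 are all 1, so H_0 = Z.
  H_1: rank ker ∂_1 − rank ∂_2 = (10 − 4) − 5 = 1, and the invariant factors of ∂_2 are all 1, so H_1 = Z.
  H_2: rank ker ∂_2 − rank ∂_3 = (5 − 5) − 0 = 0, and there is no ∂_3, so H_2 = 0.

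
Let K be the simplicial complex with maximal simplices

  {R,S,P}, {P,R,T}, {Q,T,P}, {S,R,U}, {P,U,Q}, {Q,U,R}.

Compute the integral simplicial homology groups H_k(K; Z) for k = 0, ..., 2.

Fix the vertex order P < Q < R < S < T < U and write every simplex with vertices in increasing order. Then dim K = 2 and the simplices of K are:

  0-simplices (6): P, Q, R, S, T, U
  1-simplices (12): PQ, PR, PS, PT, PU, QR, QT, QU, RS, RT, RU, SU
  2-simplices (6): PQT, PQU, PRS, PRT, QRU, RSU

Hence C_0 ≅ Z^6, C_1 ≅ Z^12, C_2 ≅ Z^6.

∂_1: C_1 → C_0 is given by ∂[p,q] = [q] − [p].
As a 6×12 matrix over Z this has rank 5, with invariant factors (1,1,1,1,1).

Boundary ∂_2: C_2 → C_1 maps a triangle to the signed sum of its edges. For instance
  ∂PQU = QU − PU + PQ,
  ∂PQT = QT − PT + PQ.
The 12×6 boundary matrix has rank 6 and Smith normal form diag(1,1,1,1,1,1).

Computing H_k = (kernel of ∂_k) / (image of ∂_{k+1}):

  H_0: rank C_0 − rank ∂_1 = 6 − 5 = 1, and the invariant factors of ∂_1 are all 1, so H_0 = Z.
  H_1: rank ker ∂_1 − rank ∂_2 = (12 − 5) − 6 = 1, and the invariant factors of ∂_2 are all 1, so H_1 = Z.
  H_2: rank ker ∂_2 − rank ∂_3 = (6 − 6) − 0 = 0, and there is no ∂_3, so H_2 = 0.

(K is a triangulation of the cylinder S^1 x I.)

H_0 = Z,  H_1 = Z,  H_2 = 0.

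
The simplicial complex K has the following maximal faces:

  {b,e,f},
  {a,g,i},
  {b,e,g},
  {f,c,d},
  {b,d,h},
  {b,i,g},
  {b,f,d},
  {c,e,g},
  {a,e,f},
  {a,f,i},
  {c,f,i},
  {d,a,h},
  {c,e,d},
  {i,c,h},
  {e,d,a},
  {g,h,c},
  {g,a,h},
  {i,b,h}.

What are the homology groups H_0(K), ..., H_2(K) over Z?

K has 9 vertices, 27 edges, 18 triangles.
rank ∂_0 = 0, rank ∂_1 = 8 ⇒ b_0 = 9 − 0 − 8 = 1; all invariant factors of ∂_1 are 1 so no torsion. So H_0 ≅ Z.
rank ∂_1 = 8, rank ∂_2 = 18 ⇒ b_1 = 27 − 8 − 18 = 1; ∂_2 has invariant factor(s) [2] giving torsion. So H_1 ≅ Z × Z/2.
rank ∂_2 = 18, rank ∂_3 = 0 ⇒ b_2 = 18 − 18 − 0 = 0. So H_2 ≅ 0.

H_0 = Z,  H_1 = Z × Z/2,  H_2 = 0.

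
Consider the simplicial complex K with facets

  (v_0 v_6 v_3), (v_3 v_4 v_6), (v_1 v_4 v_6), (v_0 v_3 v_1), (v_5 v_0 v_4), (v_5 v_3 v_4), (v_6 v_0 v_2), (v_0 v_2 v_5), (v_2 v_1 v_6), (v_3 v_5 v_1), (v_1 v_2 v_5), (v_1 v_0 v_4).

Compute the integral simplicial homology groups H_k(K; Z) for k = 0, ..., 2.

Take the total order v_0 < v_1 < v_2 < v_3 < v_4 < v_5 < v_6 on the vertex set. Then K (dimension 2) consists of the simplices:

  0-simplices (7): [v_0], [v_1], [v_2], [v_3], [v_4], [v_5], [v_6]
  1-simplices (18): (18 of them)
  2-simplices (12): (12 of them)

Hence C_0 ≅ Z^7, C_1 ≅ Z^18, C_2 ≅ Z^12.

∂_1: C_1 → C_0 is given by ∂[p,q] = [q] − [p].
The resulting 7×18 matrix has rank 6, and its Smith normal form has invariant factors (1,1,1,1,1,1).

Boundary ∂_2: C_2 → C_1 acts by ∂[p,q,r] = [q,r] − [p,r] + [p,q]. For instance
  ∂[v_0,v_1,v_3] = [v_1,v_3] − [v_0,v_3] + [v_0,v_1],
  ∂[v_0,v_1,v_4] = [v_1,v_4] − [v_0,v_4] + [v_0,v_1].
This gives a 18×12 integer matrix of rank 12; reducing to Smith normal form yields diagonal entries (1,1,1,1,1,1,1,1,1,1,1,2).

Computing H_k = (kernel of ∂_k) / (image of ∂_{k+1}):

  H_0: rank C_0 − rank ∂_1 = 7 − 6 = 1, and the invariant factors of ∂_1 are all 1, so H_0 = Z.
  H_1: rank ker ∂_1 − rank ∂_2 = (18 − 6) − 12 = 0, and ∂_2 has invariant factor 2 > 1, so H_1 = Z_2.
  H_2: rank ker ∂_2 − rank ∂_3 = (12 − 12) − 0 = 0, and there is no ∂_3, so H_2 = 0.

H_0 = Z,  H_1 = Z_2,  H_2 = 0.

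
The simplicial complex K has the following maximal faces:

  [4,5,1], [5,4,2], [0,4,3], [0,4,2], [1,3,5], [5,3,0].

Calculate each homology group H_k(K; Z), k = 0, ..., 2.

H_0 = Z,  H_1 = Z,  H_2 = 0.

Order the vertices as 0 < 1 < 2 < 3 < 4 < 5. Listing each simplex with vertices in this order, K has dimension 2 with simplices:

  0-simplices (6): [0], [1], [2], [3], [4], [5]
  1-simplices (12): [0,2], [0,3], [0,4], [0,5], [1,3], [1,4], [1,5], [2,4], [2,5], [3,4], [3,5], [4,5]
  2-simplices (6): [0,2,4], [0,3,4], [0,3,5], [1,3,5], [1,4,5], [2,4,5]

giving chain groups C_0 ≅ Z^6, C_1 ≅ Z^12, C_2 ≅ Z^6.

The boundary map ∂_1: C_1 → C_0 maps an edge to its endpoints' difference, ∂[p,q] = q − p. For instance
  ∂[0,5] = [5] − [0].
The resulting 6×12 matrix has rank 5, and its Smith normal form has invariant factors (1,1,1,1,1).

The boundary map ∂_2: C_2 → C_1 acts by ∂[p,q,r] = [q,r] − [p,r] + [p,q]. For instance
  ∂[0,2,4] = [2,4] − [0,4] + [0,2],
  ∂[0,3,5] = [3,5] − [0,5] + [0,3].
This gives a 12×6 integer matrix of rank 6; reducing to Smith normal form yields diagonal entries (1,1,1,1,1,1).

Reading off H_k = ker ∂_k / im ∂_{k+1}:

  H_0: rank C_0 − rank ∂_1 = 6 − 5 = 1, and the invariant factors of ∂_1 are all 1, so H_0 ≅ Z.
  H_1: rank ker ∂_1 − rank ∂_2 = (12 − 5) − 6 = 1, and the invariant factors of ∂_2 are all 1, so H_1 ≅ Z.
  H_2: rank ker ∂_2 − rank ∂_3 = (6 − 6) − 0 = 0, and there is no ∂_3, so H_2 ≅ 0.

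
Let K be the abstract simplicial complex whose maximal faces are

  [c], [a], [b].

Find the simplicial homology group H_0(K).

H_0 ≅ Z^3.

We work with the vertex ordering a < b < c. The simplices of K, each written with vertices in increasing order, are:

  0-simplices (3): a, b, c

giving chain groups C_0 ≅ Z^3.

Reading off H_k = ker ∂_k / im ∂_{k+1}:

  H_0: rank C_0 − rank ∂_1 = 3 − 0 = 3, and there is no ∂_1, so H_0 = Z^3.

(K is a triangulation of a set of 3 points.)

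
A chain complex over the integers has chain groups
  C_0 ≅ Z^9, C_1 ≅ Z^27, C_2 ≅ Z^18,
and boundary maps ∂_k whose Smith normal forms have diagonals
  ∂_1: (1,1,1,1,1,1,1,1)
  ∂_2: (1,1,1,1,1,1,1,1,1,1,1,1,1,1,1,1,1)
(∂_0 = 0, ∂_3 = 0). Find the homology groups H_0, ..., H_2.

H_0 ≅ Z,  H_1 ≅ Z^2,  H_2 ≅ Z.

H_0: b_0 = 9 − 0 − 8 = 1; torsion from ∂_1 factors > 1: none. So H_0 ≅ Z.
H_1: b_1 = 27 − 8 − 17 = 2; torsion from ∂_2 factors > 1: none. So H_1 ≅ Z^2.
H_2: b_2 = 18 − 17 − 0 = 1; torsion from ∂_3 factors > 1: none. So H_2 ≅ Z.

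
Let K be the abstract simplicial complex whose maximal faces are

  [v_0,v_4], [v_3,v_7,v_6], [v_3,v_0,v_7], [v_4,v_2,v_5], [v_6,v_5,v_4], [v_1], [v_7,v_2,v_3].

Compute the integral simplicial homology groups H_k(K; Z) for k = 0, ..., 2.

H_0 = Z^2,  H_1 = Z^2,  H_2 = 0.

Fix the vertex order v_0 < v_1 < v_2 < v_3 < v_4 < v_5 < v_6 < v_7 and write every simplex with vertices in increasing order. Then dim K = 2 and the simplices of K are:

  0-simplices (8): [v_0], [v_1], [v_2], [v_3], [v_4], [v_5], [v_6], [v_7]
  1-simplices (13): [v_0,v_3], [v_0,v_4], [v_0,v_7], [v_2,v_3], [v_2,v_4], [v_2,v_5], [v_2,v_7], [v_3,v_6], [v_3,v_7], [v_4,v_5], [v_4,v_6], [v_5,v_6], [v_6,v_7]
  2-simplices (5): [v_0,v_3,v_7], [v_2,v_3,v_7], [v_2,v_4,v_5], [v_3,v_6,v_7], [v_4,v_5,v_6]

Hence C_0 ≅ Z^8, C_1 ≅ Z^13, C_2 ≅ Z^5.

∂_1: C_1 → C_0 is given by ∂[p,q] = [q] − [p]. For instance
  ∂[v_3,v_7] = [v_7] − [v_3].
The resulting 8×13 matrix has rank 6, and its Smith normal form has invariant factors (1,1,1,1,1,1).

∂_2: C_2 → C_1 acts by ∂[p,q,r] = [q,r] − [p,r] + [p,q]. For instance
  ∂[v_3,v_6,v_7] = [v_6,v_7] − [v_3,v_7] + [v_3,v_6],
  ∂[v_0,v_3,v_7] = [v_3,v_7] − [v_0,v_7] + [v_0,v_3].
This gives a 13×5 integer matrix of rank 5; reducing to Smith normal form yields diagonal entries (1,1,1,1,1).

Now H_k = ker ∂_k / im ∂_{k+1}, so:

  H_0: rank C_0 − rank ∂_1 = 8 − 6 = 2, and the invariant factors of ∂_1 are all 1, so H_0 = Z^2.
  H_1: rank ker ∂_1 − rank ∂_2 = (13 − 6) − 5 = 2, and the invariant factors of ∂_2 are all 1, so H_1 = Z^2.
  H_2: rank ker ∂_2 − rank ∂_3 = (5 − 5) − 0 = 0, and there is no ∂_3, so H_2 = 0.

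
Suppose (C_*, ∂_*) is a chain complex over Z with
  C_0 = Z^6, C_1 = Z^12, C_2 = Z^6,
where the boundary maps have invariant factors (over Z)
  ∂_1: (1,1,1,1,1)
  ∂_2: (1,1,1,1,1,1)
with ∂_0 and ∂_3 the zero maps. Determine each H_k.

H_0: b_0 = 6 − 0 − 5 = 1; torsion from ∂_1 factors > 1: none. So H_0 = Z.
H_1: b_1 = 12 − 5 − 6 = 1; torsion from ∂_2 factors > 1: none. So H_1 = Z.
H_2: b_2 = 6 − 6 − 0 = 0; torsion from ∂_3 factors > 1: none. So H_2 = 0.

H_0 = Z,  H_1 = Z,  H_2 = 0.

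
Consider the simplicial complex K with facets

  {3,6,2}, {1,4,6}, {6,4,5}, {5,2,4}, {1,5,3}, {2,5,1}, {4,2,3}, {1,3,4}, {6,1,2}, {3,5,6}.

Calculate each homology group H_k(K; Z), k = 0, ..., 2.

Fix the vertex order 1 < 2 < 3 < 4 < 5 < 6 and write every simplex with vertices in increasing order. Then dim K = 2 and the simplices of K are:

  0-simplices (6): [1], [2], [3], [4], [5], [6]
  1-simplices (15): [1,2], [1,3], [1,4], [1,5], [1,6], [2,3], [2,4], [2,5], [2,6], [3,4], [3,5], [3,6], [4,5], [4,6], [5,6]
  2-simplices (10): [1,2,5], [1,2,6], [1,3,4], [1,3,5], [1,4,6], [2,3,4], [2,3,6], [2,4,5], [3,5,6], [4,5,6]

Hence C_0 ≅ Z^6, C_1 ≅ Z^15, C_2 ≅ Z^10.

The boundary map ∂_1: C_1 → C_0 is given by ∂[p,q] = [q] − [p].
The resulting 6×15 matrix has rank 5, and its Smith normal form has invariant factors (1,1,1,1,1).

∂_2: C_2 → C_1 acts by ∂[p,q,r] = [q,r] − [p,r] + [p,q]. For instance
  ∂[2,4,5] = [4,5] − [2,5] + [2,4],
  ∂[1,3,4] = [3,4] − [1,4] + [1,3].
The 15×10 boundary matrix has rank 10 and Smith normal form diag(1,1,1,1,1,1,1,1,1,2).

From H_k ≅ ker(∂_k) / im(∂_{k+1}) we obtain:

  H_0: rank C_0 − rank ∂_1 = 6 − 5 = 1, and the invariant factors of ∂_1 are all 1, so H_0 = Z.
  H_1: rank ker ∂_1 − rank ∂_2 = (15 − 5) − 10 = 0, and ∂_2 has invariant factor 2 > 1, so H_1 = Z_2.
  H_2: rank ker ∂_2 − rank ∂_3 = (10 − 10) − 0 = 0, and there is no ∂_3, so H_2 = 0.

(K is a triangulation of the real projective plane RP^2.)

H_0 ≅ Z,  H_1 ≅ Z_2,  H_2 = 0.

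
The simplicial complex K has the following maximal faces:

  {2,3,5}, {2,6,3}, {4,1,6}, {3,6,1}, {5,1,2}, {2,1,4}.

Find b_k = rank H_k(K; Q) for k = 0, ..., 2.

b_0 = 1, b_1 = 1, b_2 = 0.

Take the total order 1 < 2 < 3 < 4 < 5 < 6 on the vertex set. Then K (dimension 2) consists of the simplices:

  0-simplices (6): [1], [2], [3], [4], [5], [6]
  1-simplices (12): [1,2], [1,3], [1,4], [1,5], [1,6], [2,3], [2,4], [2,5], [2,6], [3,5], [3,6], [4,6]
  2-simplices (6): [1,2,4], [1,2,5], [1,3,6], [1,4,6], [2,3,5], [2,3,6]

Hence C_0 ≅ Z^6, C_1 ≅ Z^12, C_2 ≅ Z^6.

Boundary ∂_1: C_1 → C_0 is given by ∂[p,q] = [q] − [p]. For instance
  ∂[2,4] = [4] − [2].
As a 6×12 matrix over Z this has rank 5, with invariant factors (1,1,1,1,1).

Boundary ∂_2: C_2 → C_1 acts by ∂[p,q,r] = [q,r] − [p,r] + [p,q]. For instance
  ∂[2,3,5] = [3,5] − [2,5] + [2,3],
  ∂[1,3,6] = [3,6] − [1,6] + [1,3].
As a 12×6 matrix over Z this has rank 6, with invariant factors (1,1,1,1,1,1).

Computing H_k = (kernel of ∂_k) / (image of ∂_{k+1}):

  H_0: rank C_0 − rank ∂_1 = 6 − 5 = 1, and the invariant factors of ∂_1 are all 1, so H_0 = Z.
  H_1: rank ker ∂_1 − rank ∂_2 = (12 − 5) − 6 = 1, and the invariant factors of ∂_2 are all 1, so H_1 = Z.
  H_2: rank ker ∂_2 − rank ∂_3 = (6 − 6) − 0 = 0, and there is no ∂_3, so H_2 = 0.

As a check, the Euler characteristic is 6 − 12 + 6 = 0, which agrees with 1 − 1 + 0 = 0.

Hence the Betti numbers are b_0 = 1, b_1 = 1, b_2 = 0.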